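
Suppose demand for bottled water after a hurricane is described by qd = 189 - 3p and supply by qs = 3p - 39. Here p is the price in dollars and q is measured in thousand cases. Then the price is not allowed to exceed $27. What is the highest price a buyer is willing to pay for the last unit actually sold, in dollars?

49

Setting quantity demanded equal to quantity supplied, 189 - 3p = 3p - 39, gives p* = 38 and q* = 75.
Because the ceiling (27) lies below the market-clearing price, it is binding.
At p = 27: qd = 189 - 3·27 = 108 and qs = 3·27 - 39 = 42.
Only 42 units reach the market. On the demand curve, the marginal buyer's willingness to pay at q = 42 is (189 - 42)/3 = 49.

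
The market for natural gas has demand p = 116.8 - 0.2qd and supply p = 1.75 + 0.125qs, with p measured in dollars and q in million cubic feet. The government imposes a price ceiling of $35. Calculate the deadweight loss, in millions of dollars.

Rearranging demand gives qd = 584 - 5p; rearranging supply gives qs = 8p - 14. Without the control the market clears where 584 - 5p = 8p - 14, i.e. p* = 46 and q* = 354.
Because the ceiling (35) lies below the market-clearing price, it is binding.
At p = 35: qd = 584 - 5·35 = 409 and qs = 8·35 - 14 = 266.
Quantity traded falls to 266. At q = 266 the demand price is (584 - 266)/5 = 63.6 and the supply price is (14 + 266)/8 = 35.
Deadweight loss = ½ · (63.6 - 35) · (354 - 266) = ½ · 28.6 · 88 = 1258.4.

1258.4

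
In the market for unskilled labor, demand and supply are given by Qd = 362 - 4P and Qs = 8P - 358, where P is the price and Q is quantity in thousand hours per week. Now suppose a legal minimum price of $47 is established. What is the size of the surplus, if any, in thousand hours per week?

In a free market, 362 - 4P = 8P - 358 gives the equilibrium P* = 60, Q* = 122.
The floor of 47 is below the equilibrium price 60, so it is not binding; the market clears at P* = 60, Q* = 122.
Since the control does not bind, there is no surplus.

0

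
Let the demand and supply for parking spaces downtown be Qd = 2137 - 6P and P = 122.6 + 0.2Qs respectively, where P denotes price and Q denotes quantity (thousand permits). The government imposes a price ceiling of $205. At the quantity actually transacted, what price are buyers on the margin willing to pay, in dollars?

287.5

Rearranging supply gives Qs = 5P - 613. In a free market, 2137 - 6P = 5P - 613 gives the equilibrium P* = 250, Q* = 637.
The ceiling of 205 is below the equilibrium price 250, so it binds.
At P = 205: Qd = 2137 - 6·205 = 907 and Qs = 5·205 - 613 = 412.
Only 412 units reach the market. On the demand curve, the marginal buyer's willingness to pay at Q = 412 is (2137 - 412)/6 = 287.5.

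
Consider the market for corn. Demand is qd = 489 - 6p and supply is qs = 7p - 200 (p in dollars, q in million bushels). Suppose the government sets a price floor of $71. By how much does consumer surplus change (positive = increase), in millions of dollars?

-2106

Equilibrium: 489 - 6p = 7p - 200, so 689 = 13p and p* = 53, q* = 171.
Since 71 > 53, the floor is binding.
At p = 71: qd = 489 - 6·71 = 63 and qs = 7·71 - 200 = 297.
Consumer surplus without the control is ½ · (81.5 - 53) · 171 = 2436.75.
With the floor, consumers buy 63 units at 71, so CS = ½ · (81.5 - 71) · 63 = 330.75.
Change in consumer surplus = 330.75 - 2436.75 = -2106.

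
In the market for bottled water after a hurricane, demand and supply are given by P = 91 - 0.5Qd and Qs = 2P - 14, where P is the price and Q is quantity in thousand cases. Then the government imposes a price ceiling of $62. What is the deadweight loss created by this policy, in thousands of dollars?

0

Rearranging demand gives Qd = 182 - 2P. In a free market, 182 - 2P = 2P - 14 gives the equilibrium P* = 49, Q* = 84.
Since 62 is above P* = 49, the ceiling does not bind and the free-market outcome prevails.
Since the control does not bind, no trades are prevented and deadweight loss is zero.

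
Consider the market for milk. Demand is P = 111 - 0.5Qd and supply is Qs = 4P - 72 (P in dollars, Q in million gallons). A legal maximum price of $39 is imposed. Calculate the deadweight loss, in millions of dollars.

600

Rearranging demand gives Qd = 222 - 2P. Without the control the market clears where 222 - 2P = 4P - 72, i.e. P* = 49 and Q* = 124.
The ceiling of 39 is below the equilibrium price 49, so it binds.
At P = 39: Qd = 222 - 2·39 = 144 and Qs = 4·39 - 72 = 84.
Quantity traded falls to 84. At Q = 84 the demand price is (222 - 84)/2 = 69 and the supply price is (72 + 84)/4 = 39.
Deadweight loss = ½ · (69 - 39) · (124 - 84) = ½ · 30 · 40 = 600.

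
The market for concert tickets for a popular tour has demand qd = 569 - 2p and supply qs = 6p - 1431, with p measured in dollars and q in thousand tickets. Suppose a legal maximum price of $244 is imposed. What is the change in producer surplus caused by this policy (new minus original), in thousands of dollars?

Without the control the market clears where 569 - 2p = 6p - 1431, i.e. p* = 250 and q* = 69.
Because the ceiling (244) lies below the market-clearing price, it is binding.
At p = 244: qd = 569 - 2·244 = 81 and qs = 6·244 - 1431 = 33.
Producer surplus without the control is ½ · (250 - 238.5) · 69 = 396.75.
With the ceiling, producers sell 33 units at 244, so PS = ½ · (244 - 238.5) · 33 = 90.75.
Change in producer surplus = 90.75 - 396.75 = -306.

-306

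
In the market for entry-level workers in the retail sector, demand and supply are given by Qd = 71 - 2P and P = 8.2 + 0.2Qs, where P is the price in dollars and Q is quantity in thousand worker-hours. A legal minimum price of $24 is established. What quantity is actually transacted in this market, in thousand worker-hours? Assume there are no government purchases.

Rearranging supply gives Qs = 5P - 41. In a free market, 71 - 2P = 5P - 41 gives the equilibrium P* = 16, Q* = 39.
Because the floor (24) lies above the market-clearing price, it is binding.
At P = 24: Qd = 71 - 2·24 = 23 and Qs = 5·24 - 41 = 79.
The quantity actually transacted is the short side, demand: 23.

23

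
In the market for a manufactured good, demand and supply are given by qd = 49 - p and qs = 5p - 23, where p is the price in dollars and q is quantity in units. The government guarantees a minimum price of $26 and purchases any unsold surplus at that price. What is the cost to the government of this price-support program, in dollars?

2184

Equilibrium: 49 - p = 5p - 23, so 72 = 6p and p* = 12, q* = 37.
The floor of 26 is above the equilibrium price 12, so it binds.
At p = 26: qd = 49 - 26 = 23 and qs = 5·26 - 23 = 107.
Surplus = qs - qd = 84.
Government expenditure = surplus × support price = 84 × 26 = 2184.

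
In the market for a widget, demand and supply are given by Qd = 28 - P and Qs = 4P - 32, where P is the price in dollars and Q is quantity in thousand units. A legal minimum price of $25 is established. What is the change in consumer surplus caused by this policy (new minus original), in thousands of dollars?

In a free market, 28 - P = 4P - 32 gives the equilibrium P* = 12, Q* = 16.
Since 25 > 12, the floor is binding.
At P = 25: Qd = 28 - 25 = 3 and Qs = 4·25 - 32 = 68.
Consumer surplus without the control is ½ · (28 - 12) · 16 = 128.
With the floor, consumers buy 3 units at 25, so CS = ½ · (28 - 25) · 3 = 4.5.
Change in consumer surplus = 4.5 - 128 = -123.5.

-123.5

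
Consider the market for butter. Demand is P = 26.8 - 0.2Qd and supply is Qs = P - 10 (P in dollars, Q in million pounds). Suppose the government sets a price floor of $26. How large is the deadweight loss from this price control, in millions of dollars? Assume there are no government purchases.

60

Rearranging demand gives Qd = 134 - 5P. Setting quantity demanded equal to quantity supplied, 134 - 5P = P - 10, gives P* = 24 and Q* = 14.
Since 26 > 24, the floor is binding.
At P = 26: Qd = 134 - 5·26 = 4 and Qs = 26 - 10 = 16.
Quantity traded falls to 4. At Q = 4 the demand price is (134 - 4)/5 = 26 and the supply price is 10 + 4 = 14.
Deadweight loss = ½ · (26 - 14) · (14 - 4) = ½ · 12 · 10 = 60.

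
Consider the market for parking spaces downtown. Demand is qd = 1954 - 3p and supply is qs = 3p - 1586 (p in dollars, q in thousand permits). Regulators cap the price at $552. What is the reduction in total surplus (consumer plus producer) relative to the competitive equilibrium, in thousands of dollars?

4332

Setting quantity demanded equal to quantity supplied, 1954 - 3p = 3p - 1586, gives p* = 590 and q* = 184.
Because the ceiling (552) lies below the market-clearing price, it is binding.
At p = 552: qd = 1954 - 3·552 = 298 and qs = 3·552 - 1586 = 70.
Quantity traded falls to 70. At q = 70 the demand price is (1954 - 70)/3 = 628 and the supply price is (1586 + 70)/3 = 552.
Deadweight loss = ½ · (628 - 552) · (184 - 70) = ½ · 76 · 114 = 4332.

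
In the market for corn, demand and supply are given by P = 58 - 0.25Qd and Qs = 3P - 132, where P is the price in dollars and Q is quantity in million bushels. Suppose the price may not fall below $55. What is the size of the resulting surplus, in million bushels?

21

Rearranging demand gives Qd = 232 - 4P. In a free market, 232 - 4P = 3P - 132 gives the equilibrium P* = 52, Q* = 24.
The floor of 55 is above the equilibrium price 52, so it binds.
At P = 55: Qd = 232 - 4·55 = 12 and Qs = 3·55 - 132 = 33.
Surplus = Qs - Qd = 33 - 12 = 21.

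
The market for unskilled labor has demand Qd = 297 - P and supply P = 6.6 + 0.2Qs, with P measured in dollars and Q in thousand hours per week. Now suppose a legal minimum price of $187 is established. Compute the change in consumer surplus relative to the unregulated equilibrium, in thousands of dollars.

Rearranging supply gives Qs = 5P - 33. Setting quantity demanded equal to quantity supplied, 297 - P = 5P - 33, gives P* = 55 and Q* = 242.
The floor of 187 is above the equilibrium price 55, so it binds.
At P = 187: Qd = 297 - 187 = 110 and Qs = 5·187 - 33 = 902.
Consumer surplus without the control is ½ · (297 - 55) · 242 = 29282.
With the floor, consumers buy 110 units at 187, so CS = ½ · (297 - 187) · 110 = 6050.
Change in consumer surplus = 6050 - 29282 = -23232.

-23232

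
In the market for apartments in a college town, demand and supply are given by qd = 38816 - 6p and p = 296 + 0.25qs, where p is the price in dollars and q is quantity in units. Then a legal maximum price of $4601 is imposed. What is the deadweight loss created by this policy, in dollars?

0

Rearranging supply gives qs = 4p - 1184. Setting quantity demanded equal to quantity supplied, 38816 - 6p = 4p - 1184, gives p* = 4000 and q* = 14816.
The ceiling of 4601 is above the equilibrium price 4000, so it is not binding; the market clears at p* = 4000, q* = 14816.
Since the control does not bind, no trades are prevented and deadweight loss is zero.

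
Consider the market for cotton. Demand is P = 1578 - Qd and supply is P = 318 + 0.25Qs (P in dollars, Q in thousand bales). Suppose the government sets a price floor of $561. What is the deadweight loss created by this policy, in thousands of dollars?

Rearranging demand gives Qd = 1578 - P; rearranging supply gives Qs = 4P - 1272. Without the control the market clears where 1578 - P = 4P - 1272, i.e. P* = 570 and Q* = 1008.
Since 561 is below P* = 570, the floor does not bind and the free-market outcome prevails.
Since the control does not bind, no trades are prevented and deadweight loss is zero.

0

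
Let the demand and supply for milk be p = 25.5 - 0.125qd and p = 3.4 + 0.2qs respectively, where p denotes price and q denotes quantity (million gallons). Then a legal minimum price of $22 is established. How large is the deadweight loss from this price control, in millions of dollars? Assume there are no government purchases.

Rearranging demand gives qd = 204 - 8p; rearranging supply gives qs = 5p - 17. Equilibrium: 204 - 8p = 5p - 17, so 221 = 13p and p* = 17, q* = 68.
Since 22 > 17, the floor is binding.
At p = 22: qd = 204 - 8·22 = 28 and qs = 5·22 - 17 = 93.
Quantity traded falls to 28. At q = 28 the demand price is (204 - 28)/8 = 22 and the supply price is (17 + 28)/5 = 9.
Deadweight loss = ½ · (22 - 9) · (68 - 28) = ½ · 13 · 40 = 260.

260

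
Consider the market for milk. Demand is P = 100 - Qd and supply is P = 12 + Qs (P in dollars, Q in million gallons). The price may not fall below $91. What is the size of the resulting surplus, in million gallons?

70

Rearranging demand gives Qd = 100 - P; rearranging supply gives Qs = P - 12. In a free market, 100 - P = P - 12 gives the equilibrium P* = 56, Q* = 44.
The floor of 91 is above the equilibrium price 56, so it binds.
At P = 91: Qd = 100 - 91 = 9 and Qs = 91 - 12 = 79.
Surplus = Qs - Qd = 79 - 9 = 70.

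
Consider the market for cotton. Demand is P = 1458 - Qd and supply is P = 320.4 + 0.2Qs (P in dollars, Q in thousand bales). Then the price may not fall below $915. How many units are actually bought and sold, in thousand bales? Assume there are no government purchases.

Rearranging demand gives Qd = 1458 - P; rearranging supply gives Qs = 5P - 1602. In a free market, 1458 - P = 5P - 1602 gives the equilibrium P* = 510, Q* = 948.
Because the floor (915) lies above the market-clearing price, it is binding.
At P = 915: Qd = 1458 - 915 = 543 and Qs = 5·915 - 1602 = 2973.
The quantity actually transacted is the short side, demand: 543.

543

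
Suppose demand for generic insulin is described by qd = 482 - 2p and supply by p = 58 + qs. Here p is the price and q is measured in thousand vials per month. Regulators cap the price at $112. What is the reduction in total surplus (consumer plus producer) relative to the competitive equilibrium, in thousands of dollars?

3468

Rearranging supply gives qs = p - 58. Setting quantity demanded equal to quantity supplied, 482 - 2p = p - 58, gives p* = 180 and q* = 122.
Because the ceiling (112) lies below the market-clearing price, it is binding.
At p = 112: qd = 482 - 2·112 = 258 and qs = 112 - 58 = 54.
Quantity traded falls to 54. At q = 54 the demand price is (482 - 54)/2 = 214 and the supply price is 58 + 54 = 112.
Deadweight loss = ½ · (214 - 112) · (122 - 54) = ½ · 102 · 68 = 3468.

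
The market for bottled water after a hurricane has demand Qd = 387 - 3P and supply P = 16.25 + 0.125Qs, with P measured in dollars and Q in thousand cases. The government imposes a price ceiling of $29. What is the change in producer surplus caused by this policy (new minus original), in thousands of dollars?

-3132

Rearranging supply gives Qs = 8P - 130. Setting quantity demanded equal to quantity supplied, 387 - 3P = 8P - 130, gives P* = 47 and Q* = 246.
Since 29 < 47, the ceiling is binding.
At P = 29: Qd = 387 - 3·29 = 300 and Qs = 8·29 - 130 = 102.
Producer surplus without the control is ½ · (47 - 16.25) · 246 = 3782.25.
With the ceiling, producers sell 102 units at 29, so PS = ½ · (29 - 16.25) · 102 = 650.25.
Change in producer surplus = 650.25 - 3782.25 = -3132.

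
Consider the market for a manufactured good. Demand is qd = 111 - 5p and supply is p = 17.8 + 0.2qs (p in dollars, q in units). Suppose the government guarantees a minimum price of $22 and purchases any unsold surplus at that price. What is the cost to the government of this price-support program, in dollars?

440

Rearranging supply gives qs = 5p - 89. In a free market, 111 - 5p = 5p - 89 gives the equilibrium p* = 20, q* = 11.
Since 22 > 20, the floor is binding.
At p = 22: qd = 111 - 5·22 = 1 and qs = 5·22 - 89 = 21.
Surplus = qs - qd = 20.
Government expenditure = surplus × support price = 20 × 22 = 440.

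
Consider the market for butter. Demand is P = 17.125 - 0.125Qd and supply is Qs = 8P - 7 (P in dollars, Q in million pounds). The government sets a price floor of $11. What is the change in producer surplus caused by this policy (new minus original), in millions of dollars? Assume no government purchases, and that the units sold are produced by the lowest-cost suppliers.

Rearranging demand gives Qd = 137 - 8P. Without the control the market clears where 137 - 8P = 8P - 7, i.e. P* = 9 and Q* = 65.
Because the floor (11) lies above the market-clearing price, it is binding.
At P = 11: Qd = 137 - 8·11 = 49 and Qs = 8·11 - 7 = 81.
Producer surplus without the control is ½ · (9 - 0.875) · 65 = 264.0625.
With the floor, 49 units are sold at 11. The supply price at Q = 49 is 7, so PS = ½ · [(11 - 0.875) + (11 - 7)] · 49 = 346.0625.
Change in producer surplus = 346.0625 - 264.0625 = 82.

82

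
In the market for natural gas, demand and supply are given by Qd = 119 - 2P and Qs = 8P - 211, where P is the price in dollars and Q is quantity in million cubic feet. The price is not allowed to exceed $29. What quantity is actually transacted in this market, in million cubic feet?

Without the control the market clears where 119 - 2P = 8P - 211, i.e. P* = 33 and Q* = 53.
Because the ceiling (29) lies below the market-clearing price, it is binding.
At P = 29: Qd = 119 - 2·29 = 61 and Qs = 8·29 - 211 = 21.
The quantity actually transacted is the short side, supply: 21.

21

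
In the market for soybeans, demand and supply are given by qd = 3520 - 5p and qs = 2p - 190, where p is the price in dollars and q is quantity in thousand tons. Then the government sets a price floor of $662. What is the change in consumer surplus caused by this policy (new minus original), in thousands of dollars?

-71280

In a free market, 3520 - 5p = 2p - 190 gives the equilibrium p* = 530, q* = 870.
Since 662 > 530, the floor is binding.
At p = 662: qd = 3520 - 5·662 = 210 and qs = 2·662 - 190 = 1134.
Consumer surplus without the control is ½ · (704 - 530) · 870 = 75690.
With the floor, consumers buy 210 units at 662, so CS = ½ · (704 - 662) · 210 = 4410.
Change in consumer surplus = 4410 - 75690 = -71280.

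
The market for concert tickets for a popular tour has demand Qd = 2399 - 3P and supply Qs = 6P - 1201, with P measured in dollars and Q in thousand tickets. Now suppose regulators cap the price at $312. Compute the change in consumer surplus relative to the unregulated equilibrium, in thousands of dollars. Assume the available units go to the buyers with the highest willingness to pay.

In a free market, 2399 - 3P = 6P - 1201 gives the equilibrium P* = 400, Q* = 1199.
The ceiling of 312 is below the equilibrium price 400, so it binds.
At P = 312: Qd = 2399 - 3·312 = 1463 and Qs = 6·312 - 1201 = 671.
Consumer surplus without the control is ½ · (2399/3 - 400) · 1199 = 1437601/6.
With the ceiling, 671 units are sold at 312 (assume they go to the highest-value buyers). The demand price at Q = 671 is 576, so CS = ½ · [(2399/3 - 312) + (576 - 312)] · 671 = 1513105/6.
Change in consumer surplus = 1513105/6 - 1437601/6 = 12584.

12584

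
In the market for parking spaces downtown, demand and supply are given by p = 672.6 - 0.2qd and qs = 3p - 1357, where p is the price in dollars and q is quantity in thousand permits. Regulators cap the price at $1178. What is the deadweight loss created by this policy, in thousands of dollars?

Rearranging demand gives qd = 3363 - 5p. Equilibrium: 3363 - 5p = 3p - 1357, so 4720 = 8p and p* = 590, q* = 413.
The ceiling of 1178 is above the equilibrium price 590, so it is not binding; the market clears at p* = 590, q* = 413.
Since the control does not bind, no trades are prevented and deadweight loss is zero.

0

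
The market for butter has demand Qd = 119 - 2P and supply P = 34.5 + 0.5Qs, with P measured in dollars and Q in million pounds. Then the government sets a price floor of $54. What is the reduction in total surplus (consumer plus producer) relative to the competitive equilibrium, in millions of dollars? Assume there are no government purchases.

Rearranging supply gives Qs = 2P - 69. Setting quantity demanded equal to quantity supplied, 119 - 2P = 2P - 69, gives P* = 47 and Q* = 25.
The floor of 54 is above the equilibrium price 47, so it binds.
At P = 54: Qd = 119 - 2·54 = 11 and Qs = 2·54 - 69 = 39.
Quantity traded falls to 11. At Q = 11 the demand price is (119 - 11)/2 = 54 and the supply price is (69 + 11)/2 = 40.
Deadweight loss = ½ · (54 - 40) · (25 - 11) = ½ · 14 · 14 = 98.

98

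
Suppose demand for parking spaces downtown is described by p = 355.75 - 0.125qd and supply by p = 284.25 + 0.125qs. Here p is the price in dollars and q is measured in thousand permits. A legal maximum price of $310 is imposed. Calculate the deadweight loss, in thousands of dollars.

800

Rearranging demand gives qd = 2846 - 8p; rearranging supply gives qs = 8p - 2274. In a free market, 2846 - 8p = 8p - 2274 gives the equilibrium p* = 320, q* = 286.
Since 310 < 320, the ceiling is binding.
At p = 310: qd = 2846 - 8·310 = 366 and qs = 8·310 - 2274 = 206.
Quantity traded falls to 206. At q = 206 the demand price is (2846 - 206)/8 = 330 and the supply price is (2274 + 206)/8 = 310.
Deadweight loss = ½ · (330 - 310) · (286 - 206) = ½ · 20 · 80 = 800.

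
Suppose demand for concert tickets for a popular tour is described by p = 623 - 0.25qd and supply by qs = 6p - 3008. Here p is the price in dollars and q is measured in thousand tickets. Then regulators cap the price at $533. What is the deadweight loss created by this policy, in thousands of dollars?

Rearranging demand gives qd = 2492 - 4p. In a free market, 2492 - 4p = 6p - 3008 gives the equilibrium p* = 550, q* = 292.
Because the ceiling (533) lies below the market-clearing price, it is binding.
At p = 533: qd = 2492 - 4·533 = 360 and qs = 6·533 - 3008 = 190.
Quantity traded falls to 190. At q = 190 the demand price is (2492 - 190)/4 = 575.5 and the supply price is (3008 + 190)/6 = 533.
Deadweight loss = ½ · (575.5 - 533) · (292 - 190) = ½ · 42.5 · 102 = 2167.5.

2167.5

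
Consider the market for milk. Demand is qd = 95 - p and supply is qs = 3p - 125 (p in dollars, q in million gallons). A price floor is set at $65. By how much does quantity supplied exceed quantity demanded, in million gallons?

In a free market, 95 - p = 3p - 125 gives the equilibrium p* = 55, q* = 40.
The floor of 65 is above the equilibrium price 55, so it binds.
At p = 65: qd = 95 - 65 = 30 and qs = 3·65 - 125 = 70.
Surplus = qs - qd = 70 - 30 = 40.

40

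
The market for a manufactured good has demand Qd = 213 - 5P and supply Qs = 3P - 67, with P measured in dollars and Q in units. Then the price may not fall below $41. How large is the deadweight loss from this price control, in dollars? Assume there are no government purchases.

Without the control the market clears where 213 - 5P = 3P - 67, i.e. P* = 35 and Q* = 38.
Because the floor (41) lies above the market-clearing price, it is binding.
At P = 41: Qd = 213 - 5·41 = 8 and Qs = 3·41 - 67 = 56.
Quantity traded falls to 8. At Q = 8 the demand price is (213 - 8)/5 = 41 and the supply price is (67 + 8)/3 = 25.
Deadweight loss = ½ · (41 - 25) · (38 - 8) = ½ · 16 · 30 = 240.

240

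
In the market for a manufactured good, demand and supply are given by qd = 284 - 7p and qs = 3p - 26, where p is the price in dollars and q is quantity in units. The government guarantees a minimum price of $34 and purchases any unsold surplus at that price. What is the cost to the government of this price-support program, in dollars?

Equilibrium: 284 - 7p = 3p - 26, so 310 = 10p and p* = 31, q* = 67.
Because the floor (34) lies above the market-clearing price, it is binding.
At p = 34: qd = 284 - 7·34 = 46 and qs = 3·34 - 26 = 76.
Surplus = qs - qd = 30.
Government expenditure = surplus × support price = 30 × 34 = 1020.

1020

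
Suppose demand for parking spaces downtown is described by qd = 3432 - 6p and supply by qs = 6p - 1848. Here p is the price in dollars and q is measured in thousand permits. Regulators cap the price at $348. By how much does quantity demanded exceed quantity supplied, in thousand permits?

1104

In a free market, 3432 - 6p = 6p - 1848 gives the equilibrium p* = 440, q* = 792.
Because the ceiling (348) lies below the market-clearing price, it is binding.
At p = 348: qd = 3432 - 6·348 = 1344 and qs = 6·348 - 1848 = 240.
Shortage = qd - qs = 1344 - 240 = 1104.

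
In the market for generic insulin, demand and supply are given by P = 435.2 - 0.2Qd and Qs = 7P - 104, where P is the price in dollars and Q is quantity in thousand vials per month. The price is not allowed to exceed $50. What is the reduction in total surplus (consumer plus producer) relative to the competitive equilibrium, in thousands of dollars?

Rearranging demand gives Qd = 2176 - 5P. Without the control the market clears where 2176 - 5P = 7P - 104, i.e. P* = 190 and Q* = 1226.
Because the ceiling (50) lies below the market-clearing price, it is binding.
At P = 50: Qd = 2176 - 5·50 = 1926 and Qs = 7·50 - 104 = 246.
Quantity traded falls to 246. At Q = 246 the demand price is (2176 - 246)/5 = 386 and the supply price is (104 + 246)/7 = 50.
Deadweight loss = ½ · (386 - 50) · (1226 - 246) = ½ · 336 · 980 = 164640.

164640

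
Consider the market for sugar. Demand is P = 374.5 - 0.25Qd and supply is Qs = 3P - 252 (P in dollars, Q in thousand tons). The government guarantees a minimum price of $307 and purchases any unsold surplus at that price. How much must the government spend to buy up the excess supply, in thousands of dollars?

Rearranging demand gives Qd = 1498 - 4P. Equilibrium: 1498 - 4P = 3P - 252, so 1750 = 7P and P* = 250, Q* = 498.
Because the floor (307) lies above the market-clearing price, it is binding.
At P = 307: Qd = 1498 - 4·307 = 270 and Qs = 3·307 - 252 = 669.
Surplus = Qs - Qd = 399.
Government expenditure = surplus × support price = 399 × 307 = 122493.

122493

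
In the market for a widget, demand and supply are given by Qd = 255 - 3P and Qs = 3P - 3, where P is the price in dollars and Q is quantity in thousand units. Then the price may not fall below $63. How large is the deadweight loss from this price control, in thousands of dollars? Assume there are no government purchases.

1200

In a free market, 255 - 3P = 3P - 3 gives the equilibrium P* = 43, Q* = 126.
Because the floor (63) lies above the market-clearing price, it is binding.
At P = 63: Qd = 255 - 3·63 = 66 and Qs = 3·63 - 3 = 186.
Quantity traded falls to 66. At Q = 66 the demand price is (255 - 66)/3 = 63 and the supply price is (3 + 66)/3 = 23.
Deadweight loss = ½ · (63 - 23) · (126 - 66) = ½ · 40 · 60 = 1200.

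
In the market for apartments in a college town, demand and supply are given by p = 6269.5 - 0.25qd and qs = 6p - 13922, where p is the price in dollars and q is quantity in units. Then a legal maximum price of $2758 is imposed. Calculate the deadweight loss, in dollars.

Rearranging demand gives qd = 25078 - 4p. In a free market, 25078 - 4p = 6p - 13922 gives the equilibrium p* = 3900, q* = 9478.
The ceiling of 2758 is below the equilibrium price 3900, so it binds.
At p = 2758: qd = 25078 - 4·2758 = 14046 and qs = 6·2758 - 13922 = 2626.
Quantity traded falls to 2626. At q = 2626 the demand price is (25078 - 2626)/4 = 5613 and the supply price is (13922 + 2626)/6 = 2758.
Deadweight loss = ½ · (5613 - 2758) · (9478 - 2626) = ½ · 2855 · 6852 = 9781230.

9781230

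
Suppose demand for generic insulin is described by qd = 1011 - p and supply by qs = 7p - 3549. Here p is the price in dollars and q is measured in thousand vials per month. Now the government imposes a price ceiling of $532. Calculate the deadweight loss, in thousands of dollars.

Setting quantity demanded equal to quantity supplied, 1011 - p = 7p - 3549, gives p* = 570 and q* = 441.
The ceiling of 532 is below the equilibrium price 570, so it binds.
At p = 532: qd = 1011 - 532 = 479 and qs = 7·532 - 3549 = 175.
Quantity traded falls to 175. At q = 175 the demand price is 1011 - 175 = 836 and the supply price is (3549 + 175)/7 = 532.
Deadweight loss = ½ · (836 - 532) · (441 - 175) = ½ · 304 · 266 = 40432.

40432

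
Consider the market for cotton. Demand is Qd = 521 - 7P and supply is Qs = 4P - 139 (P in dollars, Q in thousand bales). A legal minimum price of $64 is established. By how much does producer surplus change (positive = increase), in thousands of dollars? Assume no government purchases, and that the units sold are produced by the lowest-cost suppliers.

Equilibrium: 521 - 7P = 4P - 139, so 660 = 11P and P* = 60, Q* = 101.
Since 64 > 60, the floor is binding.
At P = 64: Qd = 521 - 7·64 = 73 and Qs = 4·64 - 139 = 117.
Producer surplus without the control is ½ · (60 - 34.75) · 101 = 1275.125.
With the floor, 73 units are sold at 64. The supply price at Q = 73 is 53, so PS = ½ · [(64 - 34.75) + (64 - 53)] · 73 = 1469.125.
Change in producer surplus = 1469.125 - 1275.125 = 194.

194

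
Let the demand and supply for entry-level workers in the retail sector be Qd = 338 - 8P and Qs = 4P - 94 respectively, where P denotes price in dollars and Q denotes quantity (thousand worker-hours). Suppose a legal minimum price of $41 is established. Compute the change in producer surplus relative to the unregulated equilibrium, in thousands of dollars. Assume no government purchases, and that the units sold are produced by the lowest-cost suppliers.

-150

Without the control the market clears where 338 - 8P = 4P - 94, i.e. P* = 36 and Q* = 50.
Since 41 > 36, the floor is binding.
At P = 41: Qd = 338 - 8·41 = 10 and Qs = 4·41 - 94 = 70.
Producer surplus without the control is ½ · (36 - 23.5) · 50 = 312.5.
With the floor, 10 units are sold at 41. The supply price at Q = 10 is 26, so PS = ½ · [(41 - 23.5) + (41 - 26)] · 10 = 162.5.
Change in producer surplus = 162.5 - 312.5 = -150.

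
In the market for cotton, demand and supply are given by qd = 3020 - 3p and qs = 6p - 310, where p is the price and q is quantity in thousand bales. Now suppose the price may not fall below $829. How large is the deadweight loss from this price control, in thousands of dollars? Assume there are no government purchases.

474032.25

Equilibrium: 3020 - 3p = 6p - 310, so 3330 = 9p and p* = 370, q* = 1910.
The floor of 829 is above the equilibrium price 370, so it binds.
At p = 829: qd = 3020 - 3·829 = 533 and qs = 6·829 - 310 = 4664.
Quantity traded falls to 533. At q = 533 the demand price is (3020 - 533)/3 = 829 and the supply price is (310 + 533)/6 = 140.5.
Deadweight loss = ½ · (829 - 140.5) · (1910 - 533) = ½ · 688.5 · 1377 = 474032.25.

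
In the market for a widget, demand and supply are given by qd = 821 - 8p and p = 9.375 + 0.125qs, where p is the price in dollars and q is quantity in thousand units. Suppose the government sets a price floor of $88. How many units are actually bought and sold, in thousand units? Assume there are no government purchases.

117

Rearranging supply gives qs = 8p - 75. Equilibrium: 821 - 8p = 8p - 75, so 896 = 16p and p* = 56, q* = 373.
Because the floor (88) lies above the market-clearing price, it is binding.
At p = 88: qd = 821 - 8·88 = 117 and qs = 8·88 - 75 = 629.
The quantity actually transacted is the short side, demand: 117.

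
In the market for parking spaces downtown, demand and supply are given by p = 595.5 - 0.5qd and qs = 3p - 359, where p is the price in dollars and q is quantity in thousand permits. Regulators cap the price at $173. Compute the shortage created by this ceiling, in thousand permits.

Rearranging demand gives qd = 1191 - 2p. In a free market, 1191 - 2p = 3p - 359 gives the equilibrium p* = 310, q* = 571.
Because the ceiling (173) lies below the market-clearing price, it is binding.
At p = 173: qd = 1191 - 2·173 = 845 and qs = 3·173 - 359 = 160.
Shortage = qd - qs = 845 - 160 = 685.

685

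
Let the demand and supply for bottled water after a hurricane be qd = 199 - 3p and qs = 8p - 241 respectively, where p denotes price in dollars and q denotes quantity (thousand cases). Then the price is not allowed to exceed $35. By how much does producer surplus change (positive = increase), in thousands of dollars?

-295

Equilibrium: 199 - 3p = 8p - 241, so 440 = 11p and p* = 40, q* = 79.
Since 35 < 40, the ceiling is binding.
At p = 35: qd = 199 - 3·35 = 94 and qs = 8·35 - 241 = 39.
Producer surplus without the control is ½ · (40 - 30.125) · 79 = 390.0625.
With the ceiling, producers sell 39 units at 35, so PS = ½ · (35 - 30.125) · 39 = 95.0625.
Change in producer surplus = 95.0625 - 390.0625 = -295.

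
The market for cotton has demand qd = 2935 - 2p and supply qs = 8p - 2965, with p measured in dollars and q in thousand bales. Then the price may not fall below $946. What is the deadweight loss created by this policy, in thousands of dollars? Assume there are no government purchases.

158420

Equilibrium: 2935 - 2p = 8p - 2965, so 5900 = 10p and p* = 590, q* = 1755.
Since 946 > 590, the floor is binding.
At p = 946: qd = 2935 - 2·946 = 1043 and qs = 8·946 - 2965 = 4603.
Quantity traded falls to 1043. At q = 1043 the demand price is (2935 - 1043)/2 = 946 and the supply price is (2965 + 1043)/8 = 501.
Deadweight loss = ½ · (946 - 501) · (1755 - 1043) = ½ · 445 · 712 = 158420.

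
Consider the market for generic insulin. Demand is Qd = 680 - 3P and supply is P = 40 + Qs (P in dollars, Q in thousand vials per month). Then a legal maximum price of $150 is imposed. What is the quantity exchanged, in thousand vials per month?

Rearranging supply gives Qs = P - 40. Equilibrium: 680 - 3P = P - 40, so 720 = 4P and P* = 180, Q* = 140.
Since 150 < 180, the ceiling is binding.
At P = 150: Qd = 680 - 3·150 = 230 and Qs = 150 - 40 = 110.
The quantity actually transacted is the short side, supply: 110.

110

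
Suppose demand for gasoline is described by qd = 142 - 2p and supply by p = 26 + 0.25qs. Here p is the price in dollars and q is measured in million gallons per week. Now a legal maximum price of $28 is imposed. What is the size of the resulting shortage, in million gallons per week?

78

Rearranging supply gives qs = 4p - 104. Without the control the market clears where 142 - 2p = 4p - 104, i.e. p* = 41 and q* = 60.
Because the ceiling (28) lies below the market-clearing price, it is binding.
At p = 28: qd = 142 - 2·28 = 86 and qs = 4·28 - 104 = 8.
Shortage = qd - qs = 86 - 8 = 78.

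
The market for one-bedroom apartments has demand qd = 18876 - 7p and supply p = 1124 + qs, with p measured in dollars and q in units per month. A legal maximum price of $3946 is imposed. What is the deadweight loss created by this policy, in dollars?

0

Rearranging supply gives qs = p - 1124. Without the control the market clears where 18876 - 7p = p - 1124, i.e. p* = 2500 and q* = 1376.
Since 3946 is above p* = 2500, the ceiling does not bind and the free-market outcome prevails.
Since the control does not bind, no trades are prevented and deadweight loss is zero.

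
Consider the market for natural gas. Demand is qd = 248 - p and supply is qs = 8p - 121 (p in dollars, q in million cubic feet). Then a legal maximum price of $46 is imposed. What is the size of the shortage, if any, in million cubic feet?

Without the control the market clears where 248 - p = 8p - 121, i.e. p* = 41 and q* = 207.
The ceiling of 46 is above the equilibrium price 41, so it is not binding; the market clears at p* = 41, q* = 207.
Since the control does not bind, there is no shortage.

0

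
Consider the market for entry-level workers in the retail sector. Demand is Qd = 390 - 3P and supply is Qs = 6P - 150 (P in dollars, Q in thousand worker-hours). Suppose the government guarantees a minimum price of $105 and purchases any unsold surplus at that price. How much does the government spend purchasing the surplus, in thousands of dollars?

In a free market, 390 - 3P = 6P - 150 gives the equilibrium P* = 60, Q* = 210.
The floor of 105 is above the equilibrium price 60, so it binds.
At P = 105: Qd = 390 - 3·105 = 75 and Qs = 6·105 - 150 = 480.
Surplus = Qs - Qd = 405.
Government expenditure = surplus × support price = 405 × 105 = 42525.

42525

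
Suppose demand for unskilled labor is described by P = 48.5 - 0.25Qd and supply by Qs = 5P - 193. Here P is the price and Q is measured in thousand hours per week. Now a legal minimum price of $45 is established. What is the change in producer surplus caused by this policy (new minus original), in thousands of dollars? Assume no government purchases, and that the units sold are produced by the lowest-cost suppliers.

21.6

Rearranging demand gives Qd = 194 - 4P. Without the control the market clears where 194 - 4P = 5P - 193, i.e. P* = 43 and Q* = 22.
Because the floor (45) lies above the market-clearing price, it is binding.
At P = 45: Qd = 194 - 4·45 = 14 and Qs = 5·45 - 193 = 32.
Producer surplus without the control is ½ · (43 - 38.6) · 22 = 48.4.
With the floor, 14 units are sold at 45. The supply price at Q = 14 is 41.4, so PS = ½ · [(45 - 38.6) + (45 - 41.4)] · 14 = 70.
Change in producer surplus = 70 - 48.4 = 21.6.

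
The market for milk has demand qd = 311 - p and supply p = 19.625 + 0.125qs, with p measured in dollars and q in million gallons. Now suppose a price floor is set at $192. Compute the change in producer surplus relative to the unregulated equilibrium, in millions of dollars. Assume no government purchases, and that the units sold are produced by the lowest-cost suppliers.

Rearranging supply gives qs = 8p - 157. In a free market, 311 - p = 8p - 157 gives the equilibrium p* = 52, q* = 259.
Since 192 > 52, the floor is binding.
At p = 192: qd = 311 - 192 = 119 and qs = 8·192 - 157 = 1379.
Producer surplus without the control is ½ · (52 - 19.625) · 259 = 4192.5625.
With the floor, 119 units are sold at 192. The supply price at q = 119 is 34.5, so PS = ½ · [(192 - 19.625) + (192 - 34.5)] · 119 = 19627.5625.
Change in producer surplus = 19627.5625 - 4192.5625 = 15435.

15435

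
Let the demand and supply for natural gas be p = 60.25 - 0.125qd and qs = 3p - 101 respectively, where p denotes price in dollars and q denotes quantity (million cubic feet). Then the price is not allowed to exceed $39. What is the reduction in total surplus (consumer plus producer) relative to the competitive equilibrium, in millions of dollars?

Rearranging demand gives qd = 482 - 8p. In a free market, 482 - 8p = 3p - 101 gives the equilibrium p* = 53, q* = 58.
Because the ceiling (39) lies below the market-clearing price, it is binding.
At p = 39: qd = 482 - 8·39 = 170 and qs = 3·39 - 101 = 16.
Quantity traded falls to 16. At q = 16 the demand price is (482 - 16)/8 = 58.25 and the supply price is (101 + 16)/3 = 39.
Deadweight loss = ½ · (58.25 - 39) · (58 - 16) = ½ · 19.25 · 42 = 404.25.

404.25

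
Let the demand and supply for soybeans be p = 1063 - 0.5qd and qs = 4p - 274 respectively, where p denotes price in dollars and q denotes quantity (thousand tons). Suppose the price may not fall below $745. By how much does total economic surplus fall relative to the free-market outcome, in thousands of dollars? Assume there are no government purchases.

Rearranging demand gives qd = 2126 - 2p. Without the control the market clears where 2126 - 2p = 4p - 274, i.e. p* = 400 and q* = 1326.
Because the floor (745) lies above the market-clearing price, it is binding.
At p = 745: qd = 2126 - 2·745 = 636 and qs = 4·745 - 274 = 2706.
Quantity traded falls to 636. At q = 636 the demand price is (2126 - 636)/2 = 745 and the supply price is (274 + 636)/4 = 227.5.
Deadweight loss = ½ · (745 - 227.5) · (1326 - 636) = ½ · 517.5 · 690 = 178537.5.

178537.5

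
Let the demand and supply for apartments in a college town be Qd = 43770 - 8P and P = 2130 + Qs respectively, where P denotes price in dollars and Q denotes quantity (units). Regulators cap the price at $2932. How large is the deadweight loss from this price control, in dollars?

Rearranging supply gives Qs = P - 2130. Without the control the market clears where 43770 - 8P = P - 2130, i.e. P* = 5100 and Q* = 2970.
Since 2932 < 5100, the ceiling is binding.
At P = 2932: Qd = 43770 - 8·2932 = 20314 and Qs = 2932 - 2130 = 802.
Quantity traded falls to 802. At Q = 802 the demand price is (43770 - 802)/8 = 5371 and the supply price is 2130 + 802 = 2932.
Deadweight loss = ½ · (5371 - 2932) · (2970 - 802) = ½ · 2439 · 2168 = 2643876.

2643876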